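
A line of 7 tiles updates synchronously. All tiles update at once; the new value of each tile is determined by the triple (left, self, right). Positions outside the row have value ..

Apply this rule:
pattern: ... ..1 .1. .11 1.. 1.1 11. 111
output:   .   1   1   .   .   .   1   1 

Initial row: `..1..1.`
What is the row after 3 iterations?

1.1.11.

.11.11.
1.1..1.
1.1.11.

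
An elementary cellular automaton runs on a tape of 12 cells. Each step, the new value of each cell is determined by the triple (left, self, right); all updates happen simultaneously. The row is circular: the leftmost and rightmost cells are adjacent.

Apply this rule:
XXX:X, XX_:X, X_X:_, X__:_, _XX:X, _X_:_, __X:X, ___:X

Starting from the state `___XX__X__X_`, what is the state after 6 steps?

step 1: XXXXX_X__X__
step 2: XXXXX___X__X
step 3: XXXXX_XX__XX
step 4: XXXXX_XX_XXX
step 5: XXXXX_XX_XXX  (fixed point — unchanged through step 6)

XXXXX_XX_XXX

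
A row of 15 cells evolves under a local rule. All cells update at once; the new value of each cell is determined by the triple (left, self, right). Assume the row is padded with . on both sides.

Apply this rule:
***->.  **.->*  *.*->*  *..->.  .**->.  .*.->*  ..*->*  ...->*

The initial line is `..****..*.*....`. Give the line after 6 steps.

...*.**.*.**..*

**...*.****.***
.*.****...**..*
***...*.**.*.**
..*.****.****.*
****...**...***
...*.**.*.**..*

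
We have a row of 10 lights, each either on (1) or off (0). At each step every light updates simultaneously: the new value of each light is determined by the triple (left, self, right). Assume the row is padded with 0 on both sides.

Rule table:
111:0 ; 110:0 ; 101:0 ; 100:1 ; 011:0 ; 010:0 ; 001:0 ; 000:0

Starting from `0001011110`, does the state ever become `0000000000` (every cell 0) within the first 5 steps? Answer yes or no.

0000000001
0000000000
all cells are 0 at step 2

yes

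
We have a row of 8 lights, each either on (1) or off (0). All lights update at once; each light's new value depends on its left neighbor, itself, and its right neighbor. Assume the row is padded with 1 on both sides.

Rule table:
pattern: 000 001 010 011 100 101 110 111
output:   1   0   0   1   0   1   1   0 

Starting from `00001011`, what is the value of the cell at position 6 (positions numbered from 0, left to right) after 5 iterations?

iteration 1: 01100110
iteration 2: 11100111
iteration 3: 00100100
iteration 4: 00000000
iteration 5: 01111110
position 6 holds 1

1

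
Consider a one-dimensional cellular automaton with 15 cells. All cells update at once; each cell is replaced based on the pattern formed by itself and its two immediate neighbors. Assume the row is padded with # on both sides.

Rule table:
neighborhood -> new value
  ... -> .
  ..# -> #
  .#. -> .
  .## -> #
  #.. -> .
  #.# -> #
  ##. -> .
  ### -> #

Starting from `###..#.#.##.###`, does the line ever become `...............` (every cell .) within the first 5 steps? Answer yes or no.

step 1: ##..#.#.##.####
step 2: #..#.#.##.#####
step 3: ..#.#.##.######
step 4: .#.#.##.#######
step 5: #.#.##.########
step 5 is #.#.##.########, still not uniform .

no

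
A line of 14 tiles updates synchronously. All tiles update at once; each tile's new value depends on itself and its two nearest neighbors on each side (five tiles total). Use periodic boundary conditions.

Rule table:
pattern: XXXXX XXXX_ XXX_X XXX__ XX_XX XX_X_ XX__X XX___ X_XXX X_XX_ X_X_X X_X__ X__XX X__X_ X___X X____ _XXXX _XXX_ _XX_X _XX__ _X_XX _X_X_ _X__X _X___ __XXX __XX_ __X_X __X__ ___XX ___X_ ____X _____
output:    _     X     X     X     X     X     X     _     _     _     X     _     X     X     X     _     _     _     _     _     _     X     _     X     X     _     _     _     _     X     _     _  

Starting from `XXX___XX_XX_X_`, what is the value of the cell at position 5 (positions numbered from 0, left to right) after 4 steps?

step 1: __X_X___X__XX_
step 2: XX_X_XXX__X___
step 3: __XX___XXX_XX_
step 4: X____X_X_XX___
position 5 holds X

X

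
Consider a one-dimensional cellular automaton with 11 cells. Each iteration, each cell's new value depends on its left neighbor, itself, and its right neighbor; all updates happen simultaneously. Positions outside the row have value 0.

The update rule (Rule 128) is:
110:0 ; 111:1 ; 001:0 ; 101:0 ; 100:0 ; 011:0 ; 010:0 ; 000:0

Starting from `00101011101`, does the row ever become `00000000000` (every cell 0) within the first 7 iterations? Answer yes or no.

yes

iteration 1: 00000001000
iteration 2: 00000000000
all cells are 0 at iteration 2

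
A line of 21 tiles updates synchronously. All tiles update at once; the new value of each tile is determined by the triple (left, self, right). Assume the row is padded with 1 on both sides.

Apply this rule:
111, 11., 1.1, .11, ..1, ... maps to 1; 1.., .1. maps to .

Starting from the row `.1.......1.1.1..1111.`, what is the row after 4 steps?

11111111111.111111111

1..111111.1.1..111111
1.11111111.1..1111111
11111111111..11111111
11111111111.111111111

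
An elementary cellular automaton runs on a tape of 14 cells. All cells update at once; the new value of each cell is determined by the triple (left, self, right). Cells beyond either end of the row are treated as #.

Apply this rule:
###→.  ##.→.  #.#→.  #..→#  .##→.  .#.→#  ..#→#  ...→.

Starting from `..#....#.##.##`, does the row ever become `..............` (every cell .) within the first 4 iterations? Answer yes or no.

no

####..##......
....##..#....#
#..#..####..#.
.#####....###.
iteration 4 is .#####....###., still not uniform .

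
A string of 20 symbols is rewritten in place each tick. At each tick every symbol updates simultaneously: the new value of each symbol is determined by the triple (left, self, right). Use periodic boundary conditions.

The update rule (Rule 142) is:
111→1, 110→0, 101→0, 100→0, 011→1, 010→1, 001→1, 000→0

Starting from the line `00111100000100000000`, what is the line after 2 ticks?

11110000011000000000

01111000001100000000
11110000011000000000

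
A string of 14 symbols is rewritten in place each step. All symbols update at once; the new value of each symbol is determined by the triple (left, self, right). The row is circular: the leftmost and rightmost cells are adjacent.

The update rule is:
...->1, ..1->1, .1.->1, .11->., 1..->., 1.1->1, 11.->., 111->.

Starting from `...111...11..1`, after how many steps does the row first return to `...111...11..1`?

28

.11....11...11
1...111...11..
1.11....11...1
.1...111...11.
11.11....11...
..1...111...11
.11.11....11..
1..1...111...1
..11.11....11.
11..1...111...
...11.11....11
.11..1...111..
1...11.11....1
..11..1...111.
11...11.11....
...11..1...111
.11...11.11...
1...11..1...11
..11...11.11..
11...11..1...1
...11...11.11.
111...11..1...
....11...11.11
.111...11..1..
1....11...11.1
..111...11..1.
11....11...11.
...111...11..1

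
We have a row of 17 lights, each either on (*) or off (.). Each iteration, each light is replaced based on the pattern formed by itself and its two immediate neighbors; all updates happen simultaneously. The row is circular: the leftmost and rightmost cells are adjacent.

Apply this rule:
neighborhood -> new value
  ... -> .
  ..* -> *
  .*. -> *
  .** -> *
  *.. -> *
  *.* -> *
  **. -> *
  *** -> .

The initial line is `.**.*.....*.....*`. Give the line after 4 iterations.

******...***...**
.....**.**.**.**.
....*************
*..**...........*

*..**...........*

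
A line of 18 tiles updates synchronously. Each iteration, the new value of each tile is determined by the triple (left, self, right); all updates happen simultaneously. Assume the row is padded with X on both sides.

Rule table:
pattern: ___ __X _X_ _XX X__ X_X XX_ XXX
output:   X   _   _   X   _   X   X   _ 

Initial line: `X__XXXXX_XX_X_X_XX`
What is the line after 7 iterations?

X___XX__X__XX___X_

iteration 1: X__X___XXXXX_X_XX_
iteration 2: X____X_X___XX_XXXX
iteration 3: X_XX__X__X_XXXX___
iteration 4: XXXX______XX__X_X_
iteration 5: ___X_XXXX_XX___X_X
iteration 6: _X__XX__XXXX_X__XX
iteration 7: X___XX__X__XX___X_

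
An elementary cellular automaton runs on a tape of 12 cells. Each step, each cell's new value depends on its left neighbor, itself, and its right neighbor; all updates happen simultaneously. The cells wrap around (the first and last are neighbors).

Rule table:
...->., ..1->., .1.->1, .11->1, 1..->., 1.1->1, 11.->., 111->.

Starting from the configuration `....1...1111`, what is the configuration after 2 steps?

....1...1...

step 1: ....1...1...
step 2: ....1...1...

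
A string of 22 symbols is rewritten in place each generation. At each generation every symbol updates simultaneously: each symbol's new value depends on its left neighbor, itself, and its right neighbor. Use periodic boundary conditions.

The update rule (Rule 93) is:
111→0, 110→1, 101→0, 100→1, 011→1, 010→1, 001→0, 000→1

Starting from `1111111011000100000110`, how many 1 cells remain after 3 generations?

1000001011110111110110
1111101010010100010110
1000101011010111010110
count of 1: 12

12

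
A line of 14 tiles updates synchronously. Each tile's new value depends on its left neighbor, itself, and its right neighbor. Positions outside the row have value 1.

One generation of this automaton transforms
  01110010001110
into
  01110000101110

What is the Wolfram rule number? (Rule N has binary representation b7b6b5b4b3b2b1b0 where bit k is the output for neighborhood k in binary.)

201

position 2: 111 → 1  (bit 7 = 1)
position 3: 110 → 1  (bit 6 = 1)
position 0: 101 → 0  (bit 5 = 0)
position 4: 100 → 0  (bit 4 = 0)
position 1: 011 → 1  (bit 3 = 1)
position 6: 010 → 0  (bit 2 = 0)
position 5: 001 → 0  (bit 1 = 0)
position 8: 000 → 1  (bit 0 = 1)
bits b7..b0 = 11001001 = 201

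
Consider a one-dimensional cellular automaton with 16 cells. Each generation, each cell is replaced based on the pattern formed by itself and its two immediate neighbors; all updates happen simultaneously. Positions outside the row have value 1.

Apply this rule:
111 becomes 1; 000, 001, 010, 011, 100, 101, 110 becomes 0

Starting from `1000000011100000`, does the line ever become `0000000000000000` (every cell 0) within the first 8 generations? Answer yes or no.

0000000001000000
0000000000000000
all cells are 0 at generation 2

yes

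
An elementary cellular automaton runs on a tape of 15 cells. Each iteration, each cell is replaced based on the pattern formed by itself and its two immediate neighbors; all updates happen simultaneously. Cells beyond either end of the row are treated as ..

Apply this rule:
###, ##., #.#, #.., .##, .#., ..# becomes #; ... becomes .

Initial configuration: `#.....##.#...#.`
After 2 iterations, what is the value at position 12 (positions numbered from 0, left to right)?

#

iteration 1: ##...######.###
iteration 2: ###.###########
position 12 holds #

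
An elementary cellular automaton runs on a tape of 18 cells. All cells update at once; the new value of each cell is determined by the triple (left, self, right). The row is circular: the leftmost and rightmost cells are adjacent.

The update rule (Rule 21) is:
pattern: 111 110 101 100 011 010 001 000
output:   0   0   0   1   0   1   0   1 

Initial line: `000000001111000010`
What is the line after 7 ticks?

111100000111111111

111111100000111011
000000011110000000
111111000001111111
000000111100000000
111110000011111111
000001111000000000
111100000111111111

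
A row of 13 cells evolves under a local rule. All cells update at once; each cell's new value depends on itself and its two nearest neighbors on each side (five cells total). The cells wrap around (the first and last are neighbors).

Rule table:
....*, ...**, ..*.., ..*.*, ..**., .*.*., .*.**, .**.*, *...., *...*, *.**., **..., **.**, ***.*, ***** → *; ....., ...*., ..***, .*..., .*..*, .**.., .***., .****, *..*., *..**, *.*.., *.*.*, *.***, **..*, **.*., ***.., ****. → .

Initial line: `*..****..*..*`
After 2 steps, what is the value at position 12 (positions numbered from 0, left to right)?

.........*..*
.*.....*.*..*
position 12 holds *

*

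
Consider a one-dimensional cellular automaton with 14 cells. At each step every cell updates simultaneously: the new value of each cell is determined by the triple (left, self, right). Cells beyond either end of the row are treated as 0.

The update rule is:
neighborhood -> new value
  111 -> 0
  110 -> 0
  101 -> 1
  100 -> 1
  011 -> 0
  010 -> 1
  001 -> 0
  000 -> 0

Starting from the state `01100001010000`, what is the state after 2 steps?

00011000000100

00010001111000
00011000000100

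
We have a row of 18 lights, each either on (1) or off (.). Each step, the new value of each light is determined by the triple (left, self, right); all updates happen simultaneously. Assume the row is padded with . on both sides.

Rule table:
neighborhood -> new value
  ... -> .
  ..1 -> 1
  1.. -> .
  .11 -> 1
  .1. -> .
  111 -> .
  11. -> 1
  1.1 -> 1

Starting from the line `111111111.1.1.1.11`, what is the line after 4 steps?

.....111.11111..1.

step 1: 1.......11.1.1.111
step 2: .......1111.1.11.1
step 3: ......11..11.1111.
step 4: .....111.11111..1.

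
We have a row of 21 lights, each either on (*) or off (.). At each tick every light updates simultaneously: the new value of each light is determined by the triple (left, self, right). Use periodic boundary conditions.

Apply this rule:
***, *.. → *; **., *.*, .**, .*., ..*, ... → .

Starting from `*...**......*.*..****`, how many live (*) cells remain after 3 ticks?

4

.*....*........*..***
..*....*........*..*.
...*....*........*..*
count of *: 4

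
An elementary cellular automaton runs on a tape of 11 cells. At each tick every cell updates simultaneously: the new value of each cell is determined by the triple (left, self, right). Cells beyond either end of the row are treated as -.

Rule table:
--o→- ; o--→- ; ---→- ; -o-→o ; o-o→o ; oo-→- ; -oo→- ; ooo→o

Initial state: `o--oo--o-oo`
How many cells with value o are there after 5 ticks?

1

tick 1: o------oo--
tick 2: o----------
tick 3: o----------  (fixed point — unchanged through tick 5)
count of o: 1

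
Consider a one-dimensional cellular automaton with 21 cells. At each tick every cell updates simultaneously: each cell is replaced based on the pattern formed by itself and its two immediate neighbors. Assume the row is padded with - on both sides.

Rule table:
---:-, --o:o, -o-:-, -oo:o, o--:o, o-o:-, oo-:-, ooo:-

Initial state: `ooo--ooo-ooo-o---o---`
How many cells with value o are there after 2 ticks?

8

o--ooo---o----o-o-o--
-ooo--o-o-o--o-----o-
count of o: 8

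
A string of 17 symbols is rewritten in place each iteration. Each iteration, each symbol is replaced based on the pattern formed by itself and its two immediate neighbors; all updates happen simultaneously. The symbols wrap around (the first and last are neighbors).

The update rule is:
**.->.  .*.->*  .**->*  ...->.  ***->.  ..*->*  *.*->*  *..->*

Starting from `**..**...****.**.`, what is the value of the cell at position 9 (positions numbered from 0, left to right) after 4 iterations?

*

iteration 1: *.***.*.**...**.*
iteration 2: .**..****.*.**.**
iteration 3: **.***...****.**.
iteration 4: *.**..*.**...**.*
position 9 holds *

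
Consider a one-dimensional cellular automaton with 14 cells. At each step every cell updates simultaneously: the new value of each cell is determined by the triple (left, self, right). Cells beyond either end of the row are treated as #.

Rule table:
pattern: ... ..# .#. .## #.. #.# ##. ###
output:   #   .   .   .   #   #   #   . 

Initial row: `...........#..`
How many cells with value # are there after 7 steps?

step 1: ##########..#.
step 2: .........##..#
step 3: ########..##..
step 4: .......##..##.
step 5: ######..##..##
step 6: .....##..##...
step 7: ####..##..###.
count of #: 9

9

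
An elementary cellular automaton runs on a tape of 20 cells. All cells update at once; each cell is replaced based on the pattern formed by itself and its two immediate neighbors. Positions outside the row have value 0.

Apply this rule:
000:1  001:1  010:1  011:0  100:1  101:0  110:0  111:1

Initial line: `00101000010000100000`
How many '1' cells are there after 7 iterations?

iteration 1: 11101111111111111111
iteration 2: 01000111111111111110
iteration 3: 11111011111111111101
iteration 4: 01110001111111111001
iteration 5: 10101110111111110111
iteration 6: 10100100011111100010
iteration 7: 10111111101111011111
count of 1: 17

17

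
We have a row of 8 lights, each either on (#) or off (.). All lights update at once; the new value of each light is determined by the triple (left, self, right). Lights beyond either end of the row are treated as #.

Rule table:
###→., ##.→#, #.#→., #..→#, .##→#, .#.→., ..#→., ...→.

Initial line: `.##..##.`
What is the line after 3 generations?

.###.##.
.#.#.##.
.....##.

.....##.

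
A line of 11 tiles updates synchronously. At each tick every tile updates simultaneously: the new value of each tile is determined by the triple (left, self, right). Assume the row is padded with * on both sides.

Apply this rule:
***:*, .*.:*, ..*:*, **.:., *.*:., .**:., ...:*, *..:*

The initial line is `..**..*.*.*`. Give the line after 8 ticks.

tick 1: **..***.*..
tick 2: *.**.*..***
tick 3: .....***.**
tick 4: *****.*...*
tick 5: ****..****.
tick 6: ***.**.**..
tick 7: **.......**
tick 8: *.*******.*

*.*******.*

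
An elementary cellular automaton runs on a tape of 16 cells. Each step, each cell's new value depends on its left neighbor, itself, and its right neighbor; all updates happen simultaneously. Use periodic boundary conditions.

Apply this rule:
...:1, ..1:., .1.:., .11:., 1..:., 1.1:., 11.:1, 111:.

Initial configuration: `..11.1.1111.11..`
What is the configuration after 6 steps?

1..1......1..1.1
1....1111.......
..11....1.11111.
1..1.11.......1.
......1.11111...
11111.......1.11

11111.......1.11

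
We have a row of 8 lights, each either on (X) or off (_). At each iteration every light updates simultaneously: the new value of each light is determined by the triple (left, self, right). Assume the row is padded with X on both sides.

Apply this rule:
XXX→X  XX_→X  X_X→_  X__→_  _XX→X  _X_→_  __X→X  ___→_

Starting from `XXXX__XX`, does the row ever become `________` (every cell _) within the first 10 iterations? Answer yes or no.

no

XXXX_XXX
XXXX_XXX  (fixed point — unchanged through iteration 10)
iteration 10 is XXXX_XXX, still not uniform _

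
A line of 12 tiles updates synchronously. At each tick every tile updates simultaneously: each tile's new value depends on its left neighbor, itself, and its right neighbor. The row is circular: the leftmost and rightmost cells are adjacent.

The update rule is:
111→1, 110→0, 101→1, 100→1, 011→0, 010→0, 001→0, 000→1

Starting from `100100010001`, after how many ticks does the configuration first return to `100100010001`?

010011001100
001000100011
100110011000
010001000110
001100110001
100010001100
011001100010
000100011001
110011000100
001000110010
100110001001
010001100100
001100010011
100011001000
011000100110
000110010001
110001001100
001100100010
100010011001
011001000100
000100110011
110010001000
001001100110
100100010001

24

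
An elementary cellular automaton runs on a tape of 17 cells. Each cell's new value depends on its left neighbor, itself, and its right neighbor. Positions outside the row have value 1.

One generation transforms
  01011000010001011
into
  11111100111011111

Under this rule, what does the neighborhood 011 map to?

At position 3 the neighborhood is 011; the next row has 1 there.

1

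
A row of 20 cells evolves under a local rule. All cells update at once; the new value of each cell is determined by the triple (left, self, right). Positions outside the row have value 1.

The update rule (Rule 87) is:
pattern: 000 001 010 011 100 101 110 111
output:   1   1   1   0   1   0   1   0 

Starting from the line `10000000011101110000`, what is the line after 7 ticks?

11111111100100011111
00000000111111100000
11111111000000111111
00000001111111000000
11111110000001111111
00000011111110000000
11111100000011111111

11111100000011111111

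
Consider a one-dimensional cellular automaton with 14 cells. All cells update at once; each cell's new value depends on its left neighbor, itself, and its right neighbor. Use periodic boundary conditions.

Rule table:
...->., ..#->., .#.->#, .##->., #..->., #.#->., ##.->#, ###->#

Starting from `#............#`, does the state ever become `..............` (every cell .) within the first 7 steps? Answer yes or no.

#.............
#.............  (fixed point — unchanged through step 7)
step 7 is #............., still not uniform .

no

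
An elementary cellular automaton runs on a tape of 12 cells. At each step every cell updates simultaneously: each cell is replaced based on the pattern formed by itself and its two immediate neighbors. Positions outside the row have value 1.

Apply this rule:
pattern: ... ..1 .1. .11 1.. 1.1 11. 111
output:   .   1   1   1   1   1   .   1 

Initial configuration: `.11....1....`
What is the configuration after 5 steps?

11.1..111..1
1.111111.111
.111111.1111
111111.11111
11111.111111

11111.111111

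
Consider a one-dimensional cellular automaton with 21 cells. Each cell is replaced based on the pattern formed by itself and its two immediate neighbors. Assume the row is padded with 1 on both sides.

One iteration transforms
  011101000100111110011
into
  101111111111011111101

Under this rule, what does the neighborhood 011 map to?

0

At position 1 the neighborhood is 011; the next row has 0 there.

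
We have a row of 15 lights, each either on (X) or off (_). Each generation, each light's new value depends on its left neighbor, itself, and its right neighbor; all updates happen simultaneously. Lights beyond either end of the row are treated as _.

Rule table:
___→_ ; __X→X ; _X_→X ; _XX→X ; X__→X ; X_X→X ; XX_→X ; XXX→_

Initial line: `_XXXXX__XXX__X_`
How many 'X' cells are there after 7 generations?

9

XX___XXXX_XXXXX
XXX_XX__XXX___X
X_XXXXXXX_XX_XX
XXX_____XXXXXXX
X_XX___XX_____X
XXXXX_XXXX___XX
X___XXX__XX_XXX
count of X: 9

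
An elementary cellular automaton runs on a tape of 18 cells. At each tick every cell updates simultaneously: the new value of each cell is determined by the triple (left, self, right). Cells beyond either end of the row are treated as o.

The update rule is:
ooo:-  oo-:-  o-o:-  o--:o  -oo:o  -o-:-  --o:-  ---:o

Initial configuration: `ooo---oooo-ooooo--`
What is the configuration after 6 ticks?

oooo-o-o-o--ooo---

---oo-o----o----o-
oo-o---ooo--ooo---
----oo-o--o-o--oo-
ooo-o---o----o-o--
-----oo--ooo----o-
oooo-o-o-o--ooo---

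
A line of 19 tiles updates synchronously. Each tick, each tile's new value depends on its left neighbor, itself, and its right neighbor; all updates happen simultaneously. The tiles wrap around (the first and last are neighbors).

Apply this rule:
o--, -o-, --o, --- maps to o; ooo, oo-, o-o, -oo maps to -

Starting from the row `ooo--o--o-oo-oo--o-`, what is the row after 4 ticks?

ooo------oooooo---o

---oooooo------ooo-
ooo------oooooo---o
---oooooo------ooo-  (repeats tick 1; period 2)
tick 4: ooo------oooooo---o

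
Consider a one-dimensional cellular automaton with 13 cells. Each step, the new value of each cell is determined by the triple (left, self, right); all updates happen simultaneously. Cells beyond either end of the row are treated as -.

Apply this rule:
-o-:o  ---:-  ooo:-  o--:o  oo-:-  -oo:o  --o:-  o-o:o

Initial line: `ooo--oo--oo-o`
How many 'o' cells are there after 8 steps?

step 1: o--o-o-o-o-oo
step 2: oo-ooooooooo-
step 3: o-oo--------o
step 4: ooo-o-------o
step 5: o--ooo------o
step 6: oo-o--o-----o
step 7: o-ooo-oo----o
step 8: ooo--oo-o---o
count of o: 7

7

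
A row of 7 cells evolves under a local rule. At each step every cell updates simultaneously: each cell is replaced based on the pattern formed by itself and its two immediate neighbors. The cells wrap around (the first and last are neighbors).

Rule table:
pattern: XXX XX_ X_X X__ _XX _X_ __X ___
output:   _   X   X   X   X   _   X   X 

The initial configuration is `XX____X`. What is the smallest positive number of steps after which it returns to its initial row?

_XXXXXX
XX____X

2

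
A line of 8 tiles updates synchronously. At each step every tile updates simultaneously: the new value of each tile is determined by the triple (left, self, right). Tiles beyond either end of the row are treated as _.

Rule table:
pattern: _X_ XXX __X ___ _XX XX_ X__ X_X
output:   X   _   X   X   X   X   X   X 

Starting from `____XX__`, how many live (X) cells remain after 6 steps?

2

step 1: XXXXXXXX
step 2: X______X
step 3: XXXXXXXX  (repeats step 1; period 2)
step 6: X______X
count of X: 2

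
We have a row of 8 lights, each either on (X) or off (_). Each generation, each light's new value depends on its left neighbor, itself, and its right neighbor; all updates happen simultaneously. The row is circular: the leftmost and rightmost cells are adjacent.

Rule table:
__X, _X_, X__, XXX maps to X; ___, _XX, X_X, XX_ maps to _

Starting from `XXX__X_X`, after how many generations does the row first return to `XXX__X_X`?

XX_XXX__
____X_XX
X__XX___
XXX__X_X

4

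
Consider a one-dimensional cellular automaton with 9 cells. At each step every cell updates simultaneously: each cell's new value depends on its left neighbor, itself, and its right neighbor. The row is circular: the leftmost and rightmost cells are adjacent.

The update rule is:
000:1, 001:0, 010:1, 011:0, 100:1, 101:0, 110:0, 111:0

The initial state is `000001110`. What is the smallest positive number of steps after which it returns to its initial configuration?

111100001
000011100
111000011
000111000
110000111
001110000
100001111
011100000
000011111
111000000
000111110
110000001
001111100
100000011
011111000
000000111
111110000
000001110

18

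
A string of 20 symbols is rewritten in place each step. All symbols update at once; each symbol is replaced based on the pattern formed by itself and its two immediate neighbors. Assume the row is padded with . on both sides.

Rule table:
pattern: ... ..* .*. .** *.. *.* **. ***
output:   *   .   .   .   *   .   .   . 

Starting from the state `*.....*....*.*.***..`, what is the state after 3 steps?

****..***........***

step 1: .****..***........**
step 2: .....*....*******...
step 3: ****..***........***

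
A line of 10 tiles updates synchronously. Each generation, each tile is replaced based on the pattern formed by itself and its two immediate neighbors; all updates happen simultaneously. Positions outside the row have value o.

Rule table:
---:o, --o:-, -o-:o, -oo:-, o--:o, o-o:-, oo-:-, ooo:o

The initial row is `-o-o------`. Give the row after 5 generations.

-o-oooooo-
-o--oooo--
-oo--oo-o-
---o----o-
oo-oooo-o-

oo-oooo-o-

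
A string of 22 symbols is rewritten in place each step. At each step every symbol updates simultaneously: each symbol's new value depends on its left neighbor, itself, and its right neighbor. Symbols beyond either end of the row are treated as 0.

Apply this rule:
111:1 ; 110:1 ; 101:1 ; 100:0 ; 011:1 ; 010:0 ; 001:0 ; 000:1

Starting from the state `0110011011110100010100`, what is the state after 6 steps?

0110011111111111111111

step 1: 0110011111111001001001
step 2: 0110011111111000000000
step 3: 0110011111111011111111
step 4: 0110011111111111111111
step 5: 0110011111111111111111  (fixed point — unchanged through step 6)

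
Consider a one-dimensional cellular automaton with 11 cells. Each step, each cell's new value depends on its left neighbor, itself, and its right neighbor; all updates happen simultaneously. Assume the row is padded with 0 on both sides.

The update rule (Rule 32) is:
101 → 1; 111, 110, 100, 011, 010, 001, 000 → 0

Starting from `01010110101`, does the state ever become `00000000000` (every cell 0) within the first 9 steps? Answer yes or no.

00101001010
00010000100
00000000000
all cells are 0 at step 3

yes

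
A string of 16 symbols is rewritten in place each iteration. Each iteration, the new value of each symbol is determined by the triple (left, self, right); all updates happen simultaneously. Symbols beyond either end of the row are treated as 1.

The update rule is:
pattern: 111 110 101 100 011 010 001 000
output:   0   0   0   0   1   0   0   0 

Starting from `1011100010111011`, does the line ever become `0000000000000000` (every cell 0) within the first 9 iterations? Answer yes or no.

iteration 1: 0010000000100010
iteration 2: 0000000000000000
all cells are 0 at iteration 2

yes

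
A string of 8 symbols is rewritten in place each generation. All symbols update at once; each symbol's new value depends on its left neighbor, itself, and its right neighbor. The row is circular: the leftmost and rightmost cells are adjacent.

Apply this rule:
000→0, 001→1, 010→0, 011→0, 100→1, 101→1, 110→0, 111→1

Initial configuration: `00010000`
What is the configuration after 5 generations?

generation 1: 00101000
generation 2: 01010100
generation 3: 10101010
generation 4: 01010101
generation 5: 10101010

10101010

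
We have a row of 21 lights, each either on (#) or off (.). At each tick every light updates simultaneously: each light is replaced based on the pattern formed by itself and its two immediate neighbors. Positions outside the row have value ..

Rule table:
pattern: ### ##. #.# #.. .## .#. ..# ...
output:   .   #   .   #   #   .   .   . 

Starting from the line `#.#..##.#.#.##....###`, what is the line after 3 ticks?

.....#.##.....###....

tick 1: ...#.##.....###...#.#
tick 2: .....###....#.##.....
tick 3: .....#.##.....###....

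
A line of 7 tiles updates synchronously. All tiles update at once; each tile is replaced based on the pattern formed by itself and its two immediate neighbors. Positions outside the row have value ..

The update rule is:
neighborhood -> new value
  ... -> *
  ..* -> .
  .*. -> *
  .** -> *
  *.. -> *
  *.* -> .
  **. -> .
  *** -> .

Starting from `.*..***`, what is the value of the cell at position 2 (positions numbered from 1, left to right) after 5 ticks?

*

.**.*..
.*..***  (repeats tick 0; period 2)
tick 5: .**.*..
position 2 holds *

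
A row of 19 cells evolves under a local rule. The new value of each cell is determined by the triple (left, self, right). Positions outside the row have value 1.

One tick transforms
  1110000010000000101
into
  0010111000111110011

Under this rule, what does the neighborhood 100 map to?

At position 3 the neighborhood is 100; the next row has 0 there.

0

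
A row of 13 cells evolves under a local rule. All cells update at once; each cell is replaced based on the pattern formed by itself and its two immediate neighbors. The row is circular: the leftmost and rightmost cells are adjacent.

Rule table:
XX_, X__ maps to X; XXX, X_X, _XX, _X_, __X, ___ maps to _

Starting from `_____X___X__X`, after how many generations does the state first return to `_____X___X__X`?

X_____X___X__
_X_____X___X_
__X_____X___X
X__X_____X___
_X__X_____X__
__X__X_____X_
___X__X_____X
X___X__X_____
_X___X__X____
__X___X__X___
___X___X__X__
____X___X__X_
_____X___X__X

13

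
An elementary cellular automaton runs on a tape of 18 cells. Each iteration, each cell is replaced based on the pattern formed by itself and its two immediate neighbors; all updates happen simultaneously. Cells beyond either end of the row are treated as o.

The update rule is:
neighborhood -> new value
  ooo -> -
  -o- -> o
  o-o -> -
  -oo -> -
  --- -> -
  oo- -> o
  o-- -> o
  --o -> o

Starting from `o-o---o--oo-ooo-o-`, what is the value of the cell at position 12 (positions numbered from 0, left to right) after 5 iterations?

-

o-oo-oooo-o---o-o-
o--o----o-oo-oo-o-
ooooo--oo--o--o-o-
----ooo-ooooooo-o-
o--o--o-------o-o-
position 12 holds -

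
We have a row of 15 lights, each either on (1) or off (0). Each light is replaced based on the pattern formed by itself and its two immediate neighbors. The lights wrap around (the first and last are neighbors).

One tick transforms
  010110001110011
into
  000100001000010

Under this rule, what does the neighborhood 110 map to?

At position 4 the neighborhood is 110; the next row has 0 there.

0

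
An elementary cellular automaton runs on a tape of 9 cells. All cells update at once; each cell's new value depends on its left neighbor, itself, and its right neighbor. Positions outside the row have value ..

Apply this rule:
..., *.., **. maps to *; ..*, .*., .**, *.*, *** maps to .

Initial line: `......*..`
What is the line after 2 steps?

....**..*

step 1: *****..**
step 2: ....**..*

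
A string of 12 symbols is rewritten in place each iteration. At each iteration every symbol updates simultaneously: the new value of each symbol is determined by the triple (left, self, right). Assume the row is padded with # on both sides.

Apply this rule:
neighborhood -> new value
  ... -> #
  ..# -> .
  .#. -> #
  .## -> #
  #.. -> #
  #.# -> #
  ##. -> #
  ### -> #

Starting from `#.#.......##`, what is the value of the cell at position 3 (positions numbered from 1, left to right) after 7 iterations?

#

#########.##
############
############  (fixed point — unchanged through iteration 7)
position 3 holds #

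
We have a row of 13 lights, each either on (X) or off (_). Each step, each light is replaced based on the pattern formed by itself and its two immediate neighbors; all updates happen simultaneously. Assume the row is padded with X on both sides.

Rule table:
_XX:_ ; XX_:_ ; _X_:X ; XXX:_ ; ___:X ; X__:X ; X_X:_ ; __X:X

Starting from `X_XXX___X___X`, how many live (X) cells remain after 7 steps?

8

_____XXXXXXX_
XXXXX________
_____XXXXXXXX
XXXXX________  (repeats step 2; period 2)
step 7: _____XXXXXXXX
count of X: 8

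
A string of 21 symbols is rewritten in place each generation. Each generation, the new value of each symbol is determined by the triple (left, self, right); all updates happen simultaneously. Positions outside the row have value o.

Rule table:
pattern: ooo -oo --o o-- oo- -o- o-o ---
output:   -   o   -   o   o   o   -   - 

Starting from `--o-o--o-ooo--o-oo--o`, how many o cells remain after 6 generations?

12

generation 1: o-o-oo-o-o-oo-o-ooo-o
generation 2: o-o-oo-o-o-oo-o-o-o-o
generation 3: o-o-oo-o-o-oo-o-o-o-o  (fixed point — unchanged through generation 6)
count of o: 12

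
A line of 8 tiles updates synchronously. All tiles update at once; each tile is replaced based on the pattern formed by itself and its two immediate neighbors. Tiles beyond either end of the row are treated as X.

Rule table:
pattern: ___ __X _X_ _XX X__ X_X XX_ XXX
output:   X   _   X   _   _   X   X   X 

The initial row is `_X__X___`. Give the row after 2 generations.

generation 1: XX__X_X_
generation 2: XX__XXXX

XX__XXXX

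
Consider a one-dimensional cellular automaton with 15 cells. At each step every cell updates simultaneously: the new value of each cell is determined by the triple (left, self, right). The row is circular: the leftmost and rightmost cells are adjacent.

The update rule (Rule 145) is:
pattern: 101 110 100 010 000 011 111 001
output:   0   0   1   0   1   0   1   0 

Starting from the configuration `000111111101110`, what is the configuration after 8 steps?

step 1: 110011111000101
step 2: 101001110110000
step 3: 000100100001110
step 4: 110010011100101
step 5: 101001001010000
step 6: 000100100001110  (repeats step 3; period 3)
step 8: 101001001010000

101001001010000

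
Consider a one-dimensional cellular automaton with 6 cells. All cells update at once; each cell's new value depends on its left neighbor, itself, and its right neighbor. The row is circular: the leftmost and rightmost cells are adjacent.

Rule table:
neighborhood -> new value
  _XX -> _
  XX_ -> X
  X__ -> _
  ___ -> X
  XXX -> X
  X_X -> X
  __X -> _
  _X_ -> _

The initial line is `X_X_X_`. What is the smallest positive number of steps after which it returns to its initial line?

_X_X_X
X_X_X_

2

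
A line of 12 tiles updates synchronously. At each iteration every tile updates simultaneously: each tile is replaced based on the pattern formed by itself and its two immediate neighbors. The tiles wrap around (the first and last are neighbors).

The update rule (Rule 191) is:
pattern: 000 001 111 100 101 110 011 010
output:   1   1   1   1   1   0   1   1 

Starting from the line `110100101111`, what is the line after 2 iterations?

011111111111

101111111111
011111111111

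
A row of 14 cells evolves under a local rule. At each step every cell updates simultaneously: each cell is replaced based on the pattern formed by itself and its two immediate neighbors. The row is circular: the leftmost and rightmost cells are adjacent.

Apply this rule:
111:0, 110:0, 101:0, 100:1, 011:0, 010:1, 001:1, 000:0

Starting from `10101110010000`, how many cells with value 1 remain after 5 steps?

10100001111001
00110010000110
01001111001001
01110000111111
00001001000000
count of 1: 2

2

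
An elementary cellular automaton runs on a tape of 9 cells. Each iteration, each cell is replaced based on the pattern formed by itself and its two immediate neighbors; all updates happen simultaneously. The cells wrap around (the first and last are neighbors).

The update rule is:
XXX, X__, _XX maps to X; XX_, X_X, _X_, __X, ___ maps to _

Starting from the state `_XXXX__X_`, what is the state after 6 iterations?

_X____X__

_XXX_X__X
_XX___X__
_X_X___X_
____X___X
X____X___
_X____X__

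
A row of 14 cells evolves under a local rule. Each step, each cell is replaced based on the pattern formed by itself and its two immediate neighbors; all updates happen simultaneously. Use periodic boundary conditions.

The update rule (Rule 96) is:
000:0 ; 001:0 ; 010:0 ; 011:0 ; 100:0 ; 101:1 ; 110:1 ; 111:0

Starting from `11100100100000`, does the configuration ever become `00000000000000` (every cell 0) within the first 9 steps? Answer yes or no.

yes

00100000000000
00000000000000
all cells are 0 at step 2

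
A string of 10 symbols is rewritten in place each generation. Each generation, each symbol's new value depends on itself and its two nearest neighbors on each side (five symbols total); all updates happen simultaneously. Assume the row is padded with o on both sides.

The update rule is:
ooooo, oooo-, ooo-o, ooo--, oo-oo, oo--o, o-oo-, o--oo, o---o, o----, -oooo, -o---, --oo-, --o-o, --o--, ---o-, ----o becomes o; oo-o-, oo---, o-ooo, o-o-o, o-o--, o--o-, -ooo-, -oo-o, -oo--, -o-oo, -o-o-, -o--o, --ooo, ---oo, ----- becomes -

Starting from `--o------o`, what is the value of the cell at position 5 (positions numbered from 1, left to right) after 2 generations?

o-ooo--o--
oo--oo-o-o
position 5 holds o

o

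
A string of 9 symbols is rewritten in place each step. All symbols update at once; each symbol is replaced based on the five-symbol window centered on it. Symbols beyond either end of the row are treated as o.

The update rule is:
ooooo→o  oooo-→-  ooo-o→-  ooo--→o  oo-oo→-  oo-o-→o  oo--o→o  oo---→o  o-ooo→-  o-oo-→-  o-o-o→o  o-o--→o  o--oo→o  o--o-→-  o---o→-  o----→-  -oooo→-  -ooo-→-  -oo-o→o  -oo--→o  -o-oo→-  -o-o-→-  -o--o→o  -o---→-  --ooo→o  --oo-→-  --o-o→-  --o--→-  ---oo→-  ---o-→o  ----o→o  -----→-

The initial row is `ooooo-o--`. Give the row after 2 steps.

ooo--oooo
o-oooo-oo

o-oooo-oo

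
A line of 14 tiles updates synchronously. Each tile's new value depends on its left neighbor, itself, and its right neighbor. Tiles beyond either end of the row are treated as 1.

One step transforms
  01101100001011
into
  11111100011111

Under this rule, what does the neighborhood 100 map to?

At position 6 the neighborhood is 100; the next row has 0 there.

0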